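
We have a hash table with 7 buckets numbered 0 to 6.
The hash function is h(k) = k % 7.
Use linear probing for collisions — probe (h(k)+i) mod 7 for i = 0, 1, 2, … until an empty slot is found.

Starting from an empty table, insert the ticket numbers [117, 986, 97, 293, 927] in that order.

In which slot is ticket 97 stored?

0

Insert 117: h=5, slot 5 empty → index 5.
Insert 986: h=6, slot 6 empty → index 6.
Insert 97: h=6, slot 6 occupied → index 0.
Insert 293: h=6, slots 6,0 occupied → index 1.
Insert 927: h=3, slot 3 empty → index 3.
Table: [97, 293, -, 927, -, 117, 986]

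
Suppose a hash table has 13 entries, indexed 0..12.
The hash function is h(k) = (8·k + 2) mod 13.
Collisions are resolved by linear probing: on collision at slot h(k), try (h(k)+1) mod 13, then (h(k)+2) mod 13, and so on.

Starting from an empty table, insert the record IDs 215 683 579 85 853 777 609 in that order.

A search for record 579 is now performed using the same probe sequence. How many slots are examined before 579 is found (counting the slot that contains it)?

3

215: h=6 => slot 6
683: h=6, probe 6,7 => slot 7
579: h=6, probe 6,7,8 => slot 8
85: h=6, probe 6,7,8,9 => slot 9
853: h=1 => slot 1
777: h=4 => slot 4
609: h=12 => slot 12
Table: [., 853, ., ., 777, ., 215, 683, 579, 85, ., ., 609]
Lookup 579: h=6, probe 6,7,8 → found at 8.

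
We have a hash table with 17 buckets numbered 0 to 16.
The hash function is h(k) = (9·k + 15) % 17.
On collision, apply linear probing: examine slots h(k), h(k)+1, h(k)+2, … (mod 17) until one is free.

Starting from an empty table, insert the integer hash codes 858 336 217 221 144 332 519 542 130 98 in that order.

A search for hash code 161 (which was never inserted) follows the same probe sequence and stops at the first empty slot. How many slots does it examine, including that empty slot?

858: h=2 → slot 2
336: h=13 → slot 13
217: h=13, probe 13,14 → slot 14
221: h=15 → slot 15
144: h=2, probe 2,3 → slot 3
332: h=11 → slot 11
519: h=11, probe 11,12 → slot 12
542: h=14, probe 14,15,16 → slot 16
130: h=12, probe 12,13,14,15,16,0 → slot 0
98: h=13, probe 13,14,15,16,0,1 → slot 1
Table: [130, 98, 858, 144, —, —, —, —, —, —, —, 332, 519, 336, 217, 221, 542]
Lookup 161: h=2, probe 2,3,4 → slot 4 empty, not found.

3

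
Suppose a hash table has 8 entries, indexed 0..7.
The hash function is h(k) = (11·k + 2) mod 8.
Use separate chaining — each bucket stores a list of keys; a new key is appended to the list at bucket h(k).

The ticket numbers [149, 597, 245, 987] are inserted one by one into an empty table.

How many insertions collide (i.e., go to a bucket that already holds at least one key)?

2

Insert 149: h=1, bucket 1 empty -> new chain.
Insert 597: h=1, bucket 1 nonempty -> append to chain.
Insert 245: h=1, bucket 1 nonempty -> append to chain.
Insert 987: h=3, bucket 3 empty -> new chain.
Final buckets:
0: -
1: 149 -> 597 -> 245
2: -
3: 987
4: -
5: -
6: -
7: -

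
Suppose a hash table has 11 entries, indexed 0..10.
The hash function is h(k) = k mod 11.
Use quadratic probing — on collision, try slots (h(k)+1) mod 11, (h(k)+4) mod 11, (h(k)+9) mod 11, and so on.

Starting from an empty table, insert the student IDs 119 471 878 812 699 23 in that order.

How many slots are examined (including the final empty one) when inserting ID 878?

Insert 119: h=9, slot 9 empty -> index 9.
Insert 471: h=9, slot 9 occupied -> index 10.
Insert 878: h=9, slots 9,10 occupied -> index 2.
Insert 812: h=9, slots 9,10,2 occupied -> index 7.
Insert 699: h=6, slot 6 empty -> index 6.
Insert 23: h=1, slot 1 empty -> index 1.
Table: [-, 23, 878, -, -, -, 699, 812, -, 119, 471]

3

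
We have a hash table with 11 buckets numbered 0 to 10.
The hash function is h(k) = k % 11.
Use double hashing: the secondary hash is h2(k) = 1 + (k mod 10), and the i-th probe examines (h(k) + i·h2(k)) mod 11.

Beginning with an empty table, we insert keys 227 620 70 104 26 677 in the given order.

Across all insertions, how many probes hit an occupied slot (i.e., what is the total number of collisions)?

3

227 hashes to 7; slot 7 is free → place at 7.
620 hashes to 4; slot 4 is free → place at 4.
70 hashes to 4, h2=1; 4 taken → place at 5.
104 hashes to 5, h2=5; 5 taken → place at 10.
26 hashes to 4, h2=7; 4 taken → place at 0.
677 hashes to 6; slot 6 is free → place at 6.
Table: [26, _, _, _, 620, 70, 677, 227, _, _, 104]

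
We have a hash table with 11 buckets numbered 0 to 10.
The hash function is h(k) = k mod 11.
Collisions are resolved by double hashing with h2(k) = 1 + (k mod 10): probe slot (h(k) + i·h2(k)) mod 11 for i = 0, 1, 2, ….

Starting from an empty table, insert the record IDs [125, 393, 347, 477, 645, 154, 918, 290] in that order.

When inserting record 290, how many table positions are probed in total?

125 hashes to 4; slot 4 is free -> place at 4.
393 hashes to 8; slot 8 is free -> place at 8.
347 hashes to 6; slot 6 is free -> place at 6.
477 hashes to 4, h2=8; 4 taken -> place at 1.
645 hashes to 7; slot 7 is free -> place at 7.
154 hashes to 0; slot 0 is free -> place at 0.
918 hashes to 5; slot 5 is free -> place at 5.
290 hashes to 4, h2=1; 4,5,6,7,8 taken -> place at 9.
Table: [154, 477, -, -, 125, 918, 347, 645, 393, 290, -]

6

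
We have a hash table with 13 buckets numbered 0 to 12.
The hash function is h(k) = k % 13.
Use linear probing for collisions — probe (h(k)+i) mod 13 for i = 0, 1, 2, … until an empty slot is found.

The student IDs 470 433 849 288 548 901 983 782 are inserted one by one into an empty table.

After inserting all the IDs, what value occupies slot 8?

983

470: h=2 → slot 2
433: h=4 → slot 4
849: h=4, probe 4,5 → slot 5
288: h=2, probe 2,3 → slot 3
548: h=2, probe 2,3,4,5,6 → slot 6
901: h=4, probe 4,5,6,7 → slot 7
983: h=8 → slot 8
782: h=2, probe 2,3,4,5,6,7,8,9 → slot 9
Table: [∅, ∅, 470, 288, 433, 849, 548, 901, 983, 782, ∅, ∅, ∅]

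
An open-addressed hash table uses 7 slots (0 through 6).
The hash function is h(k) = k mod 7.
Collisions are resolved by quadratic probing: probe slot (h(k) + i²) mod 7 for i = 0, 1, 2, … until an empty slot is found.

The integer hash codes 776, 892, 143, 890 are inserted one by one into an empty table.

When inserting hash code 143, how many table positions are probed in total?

2

Insert 776: h=6, slot 6 empty => index 6.
Insert 892: h=3, slot 3 empty => index 3.
Insert 143: h=3, slot 3 occupied => index 4.
Insert 890: h=1, slot 1 empty => index 1.
Table: [—, 890, —, 892, 143, —, 776]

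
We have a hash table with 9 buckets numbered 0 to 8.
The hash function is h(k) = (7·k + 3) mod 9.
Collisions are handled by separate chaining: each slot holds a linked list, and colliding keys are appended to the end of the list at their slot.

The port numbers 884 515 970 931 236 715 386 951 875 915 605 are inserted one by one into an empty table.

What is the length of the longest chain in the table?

5

884 -> bucket 8
515 -> bucket 8 (collision)
970 -> bucket 7
931 -> bucket 4
236 -> bucket 8 (collision)
715 -> bucket 4 (collision)
386 -> bucket 5
951 -> bucket 0
875 -> bucket 8 (collision)
915 -> bucket 0 (collision)
605 -> bucket 8 (collision)
Final buckets:
0: 951 -> 915
1: _
2: _
3: _
4: 931 -> 715
5: 386
6: _
7: 970
8: 884 -> 515 -> 236 -> 875 -> 605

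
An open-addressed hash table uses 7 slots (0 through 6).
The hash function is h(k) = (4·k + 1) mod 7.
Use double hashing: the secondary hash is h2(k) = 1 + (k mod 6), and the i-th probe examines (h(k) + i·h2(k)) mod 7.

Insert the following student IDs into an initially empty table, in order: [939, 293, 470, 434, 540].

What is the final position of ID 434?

Insert 939: h=5, slot 5 empty → index 5.
Insert 293: h=4, slot 4 empty → index 4.
Insert 470: h=5, h2=3, slot 5 occupied → index 1.
Insert 434: h=1, h2=3, slots 1,4 occupied → index 0.
Insert 540: h=5, h2=1, slot 5 occupied → index 6.
Table: [434, 470, _, _, 293, 939, 540]

0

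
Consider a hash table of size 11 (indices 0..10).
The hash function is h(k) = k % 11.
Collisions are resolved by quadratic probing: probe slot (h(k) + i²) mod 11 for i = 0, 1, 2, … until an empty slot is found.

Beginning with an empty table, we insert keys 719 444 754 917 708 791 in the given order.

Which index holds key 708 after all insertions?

Insert 719: h=4, slot 4 empty → index 4.
Insert 444: h=4, slot 4 occupied → index 5.
Insert 754: h=6, slot 6 empty → index 6.
Insert 917: h=4, slots 4,5 occupied → index 8.
Insert 708: h=4, slots 4,5,8 occupied → index 2.
Insert 791: h=10, slot 10 empty → index 10.
Table: [-, -, 708, -, 719, 444, 754, -, 917, -, 791]

2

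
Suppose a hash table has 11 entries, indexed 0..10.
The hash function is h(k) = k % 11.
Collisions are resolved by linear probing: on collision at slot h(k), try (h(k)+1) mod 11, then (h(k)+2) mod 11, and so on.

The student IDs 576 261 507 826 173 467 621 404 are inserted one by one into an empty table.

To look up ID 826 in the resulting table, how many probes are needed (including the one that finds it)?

576: h=4 -> slot 4
261: h=8 -> slot 8
507: h=1 -> slot 1
826: h=1, probe 1,2 -> slot 2
173: h=8, probe 8,9 -> slot 9
467: h=5 -> slot 5
621: h=5, probe 5,6 -> slot 6
404: h=8, probe 8,9,10 -> slot 10
Table: [., 507, 826, ., 576, 467, 621, ., 261, 173, 404]
Lookup 826: h=1, probe 1,2 → found at 2.

2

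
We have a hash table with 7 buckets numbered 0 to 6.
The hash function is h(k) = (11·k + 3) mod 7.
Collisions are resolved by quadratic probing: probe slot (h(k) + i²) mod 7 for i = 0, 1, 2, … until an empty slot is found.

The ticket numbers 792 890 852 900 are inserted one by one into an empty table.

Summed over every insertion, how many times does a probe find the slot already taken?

Insert 792: h=0, slot 0 empty -> index 0.
Insert 890: h=0, slot 0 occupied -> index 1.
Insert 852: h=2, slot 2 empty -> index 2.
Insert 900: h=5, slot 5 empty -> index 5.
Table: [792, 890, 852, -, -, 900, -]

1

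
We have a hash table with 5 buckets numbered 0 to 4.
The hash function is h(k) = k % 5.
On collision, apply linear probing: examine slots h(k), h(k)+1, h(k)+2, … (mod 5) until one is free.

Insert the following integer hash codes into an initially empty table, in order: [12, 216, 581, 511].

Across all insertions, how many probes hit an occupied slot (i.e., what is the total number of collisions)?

5

12: h=2 → slot 2
216: h=1 → slot 1
581: h=1, probe 1,2,3 → slot 3
511: h=1, probe 1,2,3,4 → slot 4
Table: [-, 216, 12, 581, 511]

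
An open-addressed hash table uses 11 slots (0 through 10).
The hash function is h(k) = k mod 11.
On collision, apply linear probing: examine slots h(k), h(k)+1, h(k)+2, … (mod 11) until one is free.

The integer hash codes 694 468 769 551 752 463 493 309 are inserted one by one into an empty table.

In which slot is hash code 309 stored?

5

694: h=1 => slot 1
468: h=6 => slot 6
769: h=10 => slot 10
551: h=1, probe 1,2 => slot 2
752: h=4 => slot 4
463: h=1, probe 1,2,3 => slot 3
493: h=9 => slot 9
309: h=1, probe 1,2,3,4,5 => slot 5
Table: [., 694, 551, 463, 752, 309, 468, ., ., 493, 769]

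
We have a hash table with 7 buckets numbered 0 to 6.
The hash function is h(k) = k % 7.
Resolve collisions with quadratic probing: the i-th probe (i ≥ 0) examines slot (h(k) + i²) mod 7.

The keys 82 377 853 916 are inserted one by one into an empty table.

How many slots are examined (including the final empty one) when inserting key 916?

3

82 hashes to 5; slot 5 is free → place at 5.
377 hashes to 6; slot 6 is free → place at 6.
853 hashes to 6; 6 taken → place at 0.
916 hashes to 6; 6,0 taken → place at 3.
Table: [853, _, _, 916, _, 82, 377]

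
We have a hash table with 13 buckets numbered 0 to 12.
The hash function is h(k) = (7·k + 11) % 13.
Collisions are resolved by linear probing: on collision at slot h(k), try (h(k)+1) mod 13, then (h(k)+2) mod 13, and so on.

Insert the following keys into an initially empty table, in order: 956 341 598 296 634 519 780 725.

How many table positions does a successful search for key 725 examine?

5

956 hashes to 8; slot 8 is free => place at 8.
341 hashes to 6; slot 6 is free => place at 6.
598 hashes to 11; slot 11 is free => place at 11.
296 hashes to 3; slot 3 is free => place at 3.
634 hashes to 3; 3 taken => place at 4.
519 hashes to 4; 4 taken => place at 5.
780 hashes to 11; 11 taken => place at 12.
725 hashes to 3; 3,4,5,6 taken => place at 7.
Table: [—, —, —, 296, 634, 519, 341, 725, 956, —, —, 598, 780]
Lookup 725: h=3, probe 3,4,5,6,7 → found at 7.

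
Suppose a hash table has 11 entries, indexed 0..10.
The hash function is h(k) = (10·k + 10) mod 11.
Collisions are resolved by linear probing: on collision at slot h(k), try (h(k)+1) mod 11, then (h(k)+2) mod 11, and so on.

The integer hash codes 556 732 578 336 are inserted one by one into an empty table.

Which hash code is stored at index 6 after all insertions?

578

Insert 556: h=4, slot 4 empty => index 4.
Insert 732: h=4, slot 4 occupied => index 5.
Insert 578: h=4, slots 4,5 occupied => index 6.
Insert 336: h=4, slots 4,5,6 occupied => index 7.
Table: [_, _, _, _, 556, 732, 578, 336, _, _, _]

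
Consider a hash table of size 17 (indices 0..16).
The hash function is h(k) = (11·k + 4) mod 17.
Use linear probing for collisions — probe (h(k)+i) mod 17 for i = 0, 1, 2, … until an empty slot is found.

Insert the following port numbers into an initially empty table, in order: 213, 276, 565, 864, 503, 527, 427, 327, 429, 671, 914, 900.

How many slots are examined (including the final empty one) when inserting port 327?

213 hashes to 1; slot 1 is free -> place at 1.
276 hashes to 14; slot 14 is free -> place at 14.
565 hashes to 14; 14 taken -> place at 15.
864 hashes to 5; slot 5 is free -> place at 5.
503 hashes to 12; slot 12 is free -> place at 12.
527 hashes to 4; slot 4 is free -> place at 4.
427 hashes to 9; slot 9 is free -> place at 9.
327 hashes to 14; 14,15 taken -> place at 16.
429 hashes to 14; 14,15,16 taken -> place at 0.
671 hashes to 7; slot 7 is free -> place at 7.
914 hashes to 11; slot 11 is free -> place at 11.
900 hashes to 10; slot 10 is free -> place at 10.
Table: [429, 213, ∅, ∅, 527, 864, ∅, 671, ∅, 427, 900, 914, 503, ∅, 276, 565, 327]

3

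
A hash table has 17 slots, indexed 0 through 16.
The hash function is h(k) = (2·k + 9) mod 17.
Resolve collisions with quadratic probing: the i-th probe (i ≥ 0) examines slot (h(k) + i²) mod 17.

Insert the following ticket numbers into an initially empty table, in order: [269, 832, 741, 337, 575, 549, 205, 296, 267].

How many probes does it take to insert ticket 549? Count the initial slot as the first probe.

Insert 269: h=3, slot 3 empty => index 3.
Insert 832: h=7, slot 7 empty => index 7.
Insert 741: h=12, slot 12 empty => index 12.
Insert 337: h=3, slot 3 occupied => index 4.
Insert 575: h=3, slots 3,4,7,12 occupied => index 2.
Insert 549: h=2, slots 2,3 occupied => index 6.
Insert 205: h=11, slot 11 empty => index 11.
Insert 296: h=6, slots 6,7 occupied => index 10.
Insert 267: h=16, slot 16 empty => index 16.
Table: [., ., 575, 269, 337, ., 549, 832, ., ., 296, 205, 741, ., ., ., 267]

3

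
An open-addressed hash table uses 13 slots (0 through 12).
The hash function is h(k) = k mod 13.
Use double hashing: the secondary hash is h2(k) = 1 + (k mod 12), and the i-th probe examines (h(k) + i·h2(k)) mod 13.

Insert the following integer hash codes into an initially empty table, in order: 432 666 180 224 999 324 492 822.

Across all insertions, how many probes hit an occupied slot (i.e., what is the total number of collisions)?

9

Insert 432: h=3, slot 3 empty => index 3.
Insert 666: h=3, h2=7, slot 3 occupied => index 10.
Insert 180: h=11, slot 11 empty => index 11.
Insert 224: h=3, h2=9, slot 3 occupied => index 12.
Insert 999: h=11, h2=4, slot 11 occupied => index 2.
Insert 324: h=12, h2=1, slot 12 occupied => index 0.
Insert 492: h=11, h2=1, slots 11,12,0 occupied => index 1.
Insert 822: h=3, h2=7, slots 3,10 occupied => index 4.
Table: [324, 492, 999, 432, 822, ∅, ∅, ∅, ∅, ∅, 666, 180, 224]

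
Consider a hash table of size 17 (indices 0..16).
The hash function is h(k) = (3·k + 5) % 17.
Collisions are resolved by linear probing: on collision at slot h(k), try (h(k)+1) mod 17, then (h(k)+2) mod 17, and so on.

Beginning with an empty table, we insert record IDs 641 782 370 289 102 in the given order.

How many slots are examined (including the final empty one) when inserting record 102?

4

641: h=7 → slot 7
782: h=5 → slot 5
370: h=10 → slot 10
289: h=5, probe 5,6 → slot 6
102: h=5, probe 5,6,7,8 → slot 8
Table: [_, _, _, _, _, 782, 289, 641, 102, _, 370, _, _, _, _, _, _]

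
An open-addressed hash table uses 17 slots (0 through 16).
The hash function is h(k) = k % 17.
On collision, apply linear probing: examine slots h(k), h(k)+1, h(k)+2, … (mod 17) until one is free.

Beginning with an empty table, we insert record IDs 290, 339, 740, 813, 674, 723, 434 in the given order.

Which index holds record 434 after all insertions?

12

290: h=1 → slot 1
339: h=16 → slot 16
740: h=9 → slot 9
813: h=14 → slot 14
674: h=11 → slot 11
723: h=9, probe 9,10 → slot 10
434: h=9, probe 9,10,11,12 → slot 12
Table: [—, 290, —, —, —, —, —, —, —, 740, 723, 674, 434, —, 813, —, 339]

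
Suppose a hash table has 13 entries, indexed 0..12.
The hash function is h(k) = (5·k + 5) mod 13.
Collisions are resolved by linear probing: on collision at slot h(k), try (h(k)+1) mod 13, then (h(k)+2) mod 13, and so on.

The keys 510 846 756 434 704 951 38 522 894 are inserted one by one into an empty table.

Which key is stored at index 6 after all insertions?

522

Insert 510: h=7, slot 7 empty -> index 7.
Insert 846: h=10, slot 10 empty -> index 10.
Insert 756: h=2, slot 2 empty -> index 2.
Insert 434: h=4, slot 4 empty -> index 4.
Insert 704: h=2, slot 2 occupied -> index 3.
Insert 951: h=2, slots 2,3,4 occupied -> index 5.
Insert 38: h=0, slot 0 empty -> index 0.
Insert 522: h=2, slots 2,3,4,5 occupied -> index 6.
Insert 894: h=3, slots 3,4,5,6,7 occupied -> index 8.
Table: [38, -, 756, 704, 434, 951, 522, 510, 894, -, 846, -, -]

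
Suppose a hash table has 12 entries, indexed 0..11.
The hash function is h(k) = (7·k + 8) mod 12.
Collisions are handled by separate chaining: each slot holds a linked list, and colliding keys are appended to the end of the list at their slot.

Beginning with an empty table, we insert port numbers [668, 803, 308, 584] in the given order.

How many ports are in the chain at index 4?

668 → bucket 4
803 → bucket 1
308 → bucket 4 (collision)
584 → bucket 4 (collision)
Final buckets:
0: -
1: 803
2: -
3: -
4: 668 -> 308 -> 584
5: -
6: -
7: -
8: -
9: -
10: -
11: -

3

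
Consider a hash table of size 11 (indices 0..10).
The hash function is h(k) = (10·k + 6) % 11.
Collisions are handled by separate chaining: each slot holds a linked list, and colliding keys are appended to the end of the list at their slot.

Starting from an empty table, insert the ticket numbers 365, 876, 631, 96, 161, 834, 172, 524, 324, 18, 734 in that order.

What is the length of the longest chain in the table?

365 → bucket 4
876 → bucket 10
631 → bucket 2
96 → bucket 9
161 → bucket 10 (collision)
834 → bucket 8
172 → bucket 10 (collision)
524 → bucket 10 (collision)
324 → bucket 1
18 → bucket 10 (collision)
734 → bucket 9 (collision)
Final buckets:
0: ∅
1: 324
2: 631
3: ∅
4: 365
5: ∅
6: ∅
7: ∅
8: 834
9: 96 -> 734
10: 876 -> 161 -> 172 -> 524 -> 18

5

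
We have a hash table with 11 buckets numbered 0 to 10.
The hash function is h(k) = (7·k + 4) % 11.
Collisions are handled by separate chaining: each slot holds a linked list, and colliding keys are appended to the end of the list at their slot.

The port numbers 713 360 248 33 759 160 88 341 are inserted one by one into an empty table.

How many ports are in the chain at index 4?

4

713 -> bucket 1
360 -> bucket 5
248 -> bucket 2
33 -> bucket 4
759 -> bucket 4 (collision)
160 -> bucket 2 (collision)
88 -> bucket 4 (collision)
341 -> bucket 4 (collision)
Final buckets:
0: —
1: 713
2: 248 -> 160
3: —
4: 33 -> 759 -> 88 -> 341
5: 360
6: —
7: —
8: —
9: —
10: —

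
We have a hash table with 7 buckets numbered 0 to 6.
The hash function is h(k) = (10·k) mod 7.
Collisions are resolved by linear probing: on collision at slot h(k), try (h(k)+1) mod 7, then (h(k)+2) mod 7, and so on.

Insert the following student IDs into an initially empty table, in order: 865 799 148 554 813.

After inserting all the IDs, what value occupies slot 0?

Insert 865: h=5, slot 5 empty → index 5.
Insert 799: h=3, slot 3 empty → index 3.
Insert 148: h=3, slot 3 occupied → index 4.
Insert 554: h=3, slots 3,4,5 occupied → index 6.
Insert 813: h=3, slots 3,4,5,6 occupied → index 0.
Table: [813, -, -, 799, 148, 865, 554]

813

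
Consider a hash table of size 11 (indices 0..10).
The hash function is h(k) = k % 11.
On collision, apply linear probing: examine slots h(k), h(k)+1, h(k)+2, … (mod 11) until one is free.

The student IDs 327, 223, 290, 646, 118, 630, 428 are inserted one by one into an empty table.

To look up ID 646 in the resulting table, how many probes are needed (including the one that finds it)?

327 hashes to 8; slot 8 is free => place at 8.
223 hashes to 3; slot 3 is free => place at 3.
290 hashes to 4; slot 4 is free => place at 4.
646 hashes to 8; 8 taken => place at 9.
118 hashes to 8; 8,9 taken => place at 10.
630 hashes to 3; 3,4 taken => place at 5.
428 hashes to 10; 10 taken => place at 0.
Table: [428, _, _, 223, 290, 630, _, _, 327, 646, 118]
Lookup 646: h=8, probe 8,9 → found at 9.

2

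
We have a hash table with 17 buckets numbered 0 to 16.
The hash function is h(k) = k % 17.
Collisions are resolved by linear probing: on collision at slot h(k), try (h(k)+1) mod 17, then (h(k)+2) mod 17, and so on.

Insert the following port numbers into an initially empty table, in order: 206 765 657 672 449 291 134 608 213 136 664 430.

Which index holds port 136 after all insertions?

1

206: h=2 => slot 2
765: h=0 => slot 0
657: h=11 => slot 11
672: h=9 => slot 9
449: h=7 => slot 7
291: h=2, probe 2,3 => slot 3
134: h=15 => slot 15
608: h=13 => slot 13
213: h=9, probe 9,10 => slot 10
136: h=0, probe 0,1 => slot 1
664: h=1, probe 1,2,3,4 => slot 4
430: h=5 => slot 5
Table: [765, 136, 206, 291, 664, 430, -, 449, -, 672, 213, 657, -, 608, -, 134, -]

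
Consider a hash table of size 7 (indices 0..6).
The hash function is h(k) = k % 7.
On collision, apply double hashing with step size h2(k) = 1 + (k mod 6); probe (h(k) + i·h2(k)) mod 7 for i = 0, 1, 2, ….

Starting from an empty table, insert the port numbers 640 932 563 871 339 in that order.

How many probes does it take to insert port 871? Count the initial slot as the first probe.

2

Insert 640: h=3, slot 3 empty => index 3.
Insert 932: h=1, slot 1 empty => index 1.
Insert 563: h=3, h2=6, slot 3 occupied => index 2.
Insert 871: h=3, h2=2, slot 3 occupied => index 5.
Insert 339: h=3, h2=4, slot 3 occupied => index 0.
Table: [339, 932, 563, 640, -, 871, -]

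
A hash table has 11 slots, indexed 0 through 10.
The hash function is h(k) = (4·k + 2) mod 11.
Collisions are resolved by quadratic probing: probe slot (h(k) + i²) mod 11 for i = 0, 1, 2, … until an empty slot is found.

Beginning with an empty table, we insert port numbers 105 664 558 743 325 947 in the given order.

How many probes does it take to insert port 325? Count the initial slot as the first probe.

3

105: h=4 => slot 4
664: h=7 => slot 7
558: h=1 => slot 1
743: h=4, probe 4,5 => slot 5
325: h=4, probe 4,5,8 => slot 8
947: h=6 => slot 6
Table: [., 558, ., ., 105, 743, 947, 664, 325, ., .]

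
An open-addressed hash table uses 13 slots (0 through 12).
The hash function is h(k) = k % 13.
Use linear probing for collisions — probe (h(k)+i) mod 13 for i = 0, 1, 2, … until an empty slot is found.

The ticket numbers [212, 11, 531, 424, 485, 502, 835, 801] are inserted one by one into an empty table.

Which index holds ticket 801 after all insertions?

212: h=4 => slot 4
11: h=11 => slot 11
531: h=11, probe 11,12 => slot 12
424: h=8 => slot 8
485: h=4, probe 4,5 => slot 5
502: h=8, probe 8,9 => slot 9
835: h=3 => slot 3
801: h=8, probe 8,9,10 => slot 10
Table: [—, —, —, 835, 212, 485, —, —, 424, 502, 801, 11, 531]

10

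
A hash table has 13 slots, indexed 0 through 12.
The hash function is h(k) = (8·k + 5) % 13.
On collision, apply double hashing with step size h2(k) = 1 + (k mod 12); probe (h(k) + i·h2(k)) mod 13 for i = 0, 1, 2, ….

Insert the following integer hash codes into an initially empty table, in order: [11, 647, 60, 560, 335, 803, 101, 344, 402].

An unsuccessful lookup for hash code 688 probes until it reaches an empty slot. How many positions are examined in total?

11 hashes to 2; slot 2 is free -> place at 2.
647 hashes to 7; slot 7 is free -> place at 7.
60 hashes to 4; slot 4 is free -> place at 4.
560 hashes to 0; slot 0 is free -> place at 0.
335 hashes to 7, h2=12; 7 taken -> place at 6.
803 hashes to 7, h2=12; 7,6 taken -> place at 5.
101 hashes to 7, h2=6; 7,0,6 taken -> place at 12.
344 hashes to 1; slot 1 is free -> place at 1.
402 hashes to 10; slot 10 is free -> place at 10.
Table: [560, 344, 11, ∅, 60, 803, 335, 647, ∅, ∅, 402, ∅, 101]
Lookup 688: h=10, h2=5, probe 10,2,7,12,4,9 → slot 9 empty, not found.

6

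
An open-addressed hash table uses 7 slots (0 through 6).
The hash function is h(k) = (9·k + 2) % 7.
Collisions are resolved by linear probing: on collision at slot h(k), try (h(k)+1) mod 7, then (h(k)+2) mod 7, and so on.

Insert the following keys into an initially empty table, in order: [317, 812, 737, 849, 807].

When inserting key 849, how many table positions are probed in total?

317 hashes to 6; slot 6 is free -> place at 6.
812 hashes to 2; slot 2 is free -> place at 2.
737 hashes to 6; 6 taken -> place at 0.
849 hashes to 6; 6,0 taken -> place at 1.
807 hashes to 6; 6,0,1,2 taken -> place at 3.
Table: [737, 849, 812, 807, _, _, 317]

3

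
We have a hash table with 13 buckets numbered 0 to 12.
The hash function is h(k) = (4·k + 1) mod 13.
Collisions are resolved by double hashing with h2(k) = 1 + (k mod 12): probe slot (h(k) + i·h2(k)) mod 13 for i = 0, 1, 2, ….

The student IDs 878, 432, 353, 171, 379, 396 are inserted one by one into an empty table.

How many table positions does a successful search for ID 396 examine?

3

878: h=3 -> slot 3
432: h=0 -> slot 0
353: h=9 -> slot 9
171: h=9, h2=4, probe 9,0,4 -> slot 4
379: h=9, h2=8, probe 9,4,12 -> slot 12
396: h=12, h2=1, probe 12,0,1 -> slot 1
Table: [432, 396, -, 878, 171, -, -, -, -, 353, -, -, 379]
Lookup 396: h=12, h2=1, probe 12,0,1 → found at 1.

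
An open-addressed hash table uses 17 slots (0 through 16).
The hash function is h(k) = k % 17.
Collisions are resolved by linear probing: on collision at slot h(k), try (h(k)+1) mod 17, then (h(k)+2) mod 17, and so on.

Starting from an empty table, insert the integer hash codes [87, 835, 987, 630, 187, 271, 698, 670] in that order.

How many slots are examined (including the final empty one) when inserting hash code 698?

87: h=2 => slot 2
835: h=2, probe 2,3 => slot 3
987: h=1 => slot 1
630: h=1, probe 1,2,3,4 => slot 4
187: h=0 => slot 0
271: h=16 => slot 16
698: h=1, probe 1,2,3,4,5 => slot 5
670: h=7 => slot 7
Table: [187, 987, 87, 835, 630, 698, ., 670, ., ., ., ., ., ., ., ., 271]

5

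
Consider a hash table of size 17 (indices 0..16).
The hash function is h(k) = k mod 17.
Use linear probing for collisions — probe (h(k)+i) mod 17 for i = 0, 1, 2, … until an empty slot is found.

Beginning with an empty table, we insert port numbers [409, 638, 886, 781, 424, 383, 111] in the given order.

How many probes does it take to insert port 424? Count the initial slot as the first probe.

2

409 hashes to 1; slot 1 is free → place at 1.
638 hashes to 9; slot 9 is free → place at 9.
886 hashes to 2; slot 2 is free → place at 2.
781 hashes to 16; slot 16 is free → place at 16.
424 hashes to 16; 16 taken → place at 0.
383 hashes to 9; 9 taken → place at 10.
111 hashes to 9; 9,10 taken → place at 11.
Table: [424, 409, 886, -, -, -, -, -, -, 638, 383, 111, -, -, -, -, 781]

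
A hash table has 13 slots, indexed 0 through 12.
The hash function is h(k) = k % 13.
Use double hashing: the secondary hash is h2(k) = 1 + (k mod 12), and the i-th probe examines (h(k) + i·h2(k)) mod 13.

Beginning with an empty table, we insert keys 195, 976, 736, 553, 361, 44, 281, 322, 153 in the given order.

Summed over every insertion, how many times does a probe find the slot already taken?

11

195 hashes to 0; slot 0 is free -> place at 0.
976 hashes to 1; slot 1 is free -> place at 1.
736 hashes to 8; slot 8 is free -> place at 8.
553 hashes to 7; slot 7 is free -> place at 7.
361 hashes to 10; slot 10 is free -> place at 10.
44 hashes to 5; slot 5 is free -> place at 5.
281 hashes to 8, h2=6; 8,1,7,0 taken -> place at 6.
322 hashes to 10, h2=11; 10,8,6 taken -> place at 4.
153 hashes to 10, h2=10; 10,7,4,1 taken -> place at 11.
Table: [195, 976, ∅, ∅, 322, 44, 281, 553, 736, ∅, 361, 153, ∅]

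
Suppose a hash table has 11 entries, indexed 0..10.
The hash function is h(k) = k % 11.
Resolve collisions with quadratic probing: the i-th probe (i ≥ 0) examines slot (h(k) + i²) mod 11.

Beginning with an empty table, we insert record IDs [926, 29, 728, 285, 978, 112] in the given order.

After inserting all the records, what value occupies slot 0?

978

926 hashes to 2; slot 2 is free => place at 2.
29 hashes to 7; slot 7 is free => place at 7.
728 hashes to 2; 2 taken => place at 3.
285 hashes to 10; slot 10 is free => place at 10.
978 hashes to 10; 10 taken => place at 0.
112 hashes to 2; 2,3 taken => place at 6.
Table: [978, _, 926, 728, _, _, 112, 29, _, _, 285]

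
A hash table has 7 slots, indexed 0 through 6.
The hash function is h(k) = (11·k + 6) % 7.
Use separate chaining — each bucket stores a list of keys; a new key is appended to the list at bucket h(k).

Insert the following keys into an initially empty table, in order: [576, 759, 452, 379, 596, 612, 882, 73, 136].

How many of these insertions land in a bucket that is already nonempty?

Insert 576: h=0, bucket 0 empty → new chain.
Insert 759: h=4, bucket 4 empty → new chain.
Insert 452: h=1, bucket 1 empty → new chain.
Insert 379: h=3, bucket 3 empty → new chain.
Insert 596: h=3, bucket 3 nonempty → append to chain.
Insert 612: h=4, bucket 4 nonempty → append to chain.
Insert 882: h=6, bucket 6 empty → new chain.
Insert 73: h=4, bucket 4 nonempty → append to chain.
Insert 136: h=4, bucket 4 nonempty → append to chain.
Final buckets:
0: 576
1: 452
2: _
3: 379 -> 596
4: 759 -> 612 -> 73 -> 136
5: _
6: 882

4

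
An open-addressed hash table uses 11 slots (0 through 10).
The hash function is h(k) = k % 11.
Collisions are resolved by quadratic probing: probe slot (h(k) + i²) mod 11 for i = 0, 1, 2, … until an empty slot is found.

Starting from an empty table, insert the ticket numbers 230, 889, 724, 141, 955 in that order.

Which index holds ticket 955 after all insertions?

Insert 230: h=10, slot 10 empty -> index 10.
Insert 889: h=9, slot 9 empty -> index 9.
Insert 724: h=9, slots 9,10 occupied -> index 2.
Insert 141: h=9, slots 9,10,2 occupied -> index 7.
Insert 955: h=9, slots 9,10,2,7 occupied -> index 3.
Table: [., ., 724, 955, ., ., ., 141, ., 889, 230]

3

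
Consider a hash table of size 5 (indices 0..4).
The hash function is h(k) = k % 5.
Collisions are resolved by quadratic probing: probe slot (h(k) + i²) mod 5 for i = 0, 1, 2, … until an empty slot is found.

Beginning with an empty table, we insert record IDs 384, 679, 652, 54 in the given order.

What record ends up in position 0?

Insert 384: h=4, slot 4 empty => index 4.
Insert 679: h=4, slot 4 occupied => index 0.
Insert 652: h=2, slot 2 empty => index 2.
Insert 54: h=4, slots 4,0 occupied => index 3.
Table: [679, ., 652, 54, 384]

679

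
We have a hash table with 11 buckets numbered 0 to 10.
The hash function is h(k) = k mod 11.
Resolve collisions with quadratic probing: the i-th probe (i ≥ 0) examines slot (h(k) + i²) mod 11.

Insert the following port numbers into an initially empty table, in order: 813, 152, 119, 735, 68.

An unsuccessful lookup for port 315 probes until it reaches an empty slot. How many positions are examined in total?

2

813 hashes to 10; slot 10 is free => place at 10.
152 hashes to 9; slot 9 is free => place at 9.
119 hashes to 9; 9,10 taken => place at 2.
735 hashes to 9; 9,10,2 taken => place at 7.
68 hashes to 2; 2 taken => place at 3.
Table: [-, -, 119, 68, -, -, -, 735, -, 152, 813]
Lookup 315: h=7, probe 7,8 → slot 8 empty, not found.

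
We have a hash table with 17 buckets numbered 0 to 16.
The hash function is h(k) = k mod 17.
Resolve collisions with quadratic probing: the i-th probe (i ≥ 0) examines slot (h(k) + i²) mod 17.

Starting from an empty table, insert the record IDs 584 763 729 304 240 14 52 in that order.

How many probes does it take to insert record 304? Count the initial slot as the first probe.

Insert 584: h=6, slot 6 empty → index 6.
Insert 763: h=15, slot 15 empty → index 15.
Insert 729: h=15, slot 15 occupied → index 16.
Insert 304: h=15, slots 15,16 occupied → index 2.
Insert 240: h=2, slot 2 occupied → index 3.
Insert 14: h=14, slot 14 empty → index 14.
Insert 52: h=1, slot 1 empty → index 1.
Table: [-, 52, 304, 240, -, -, 584, -, -, -, -, -, -, -, 14, 763, 729]

3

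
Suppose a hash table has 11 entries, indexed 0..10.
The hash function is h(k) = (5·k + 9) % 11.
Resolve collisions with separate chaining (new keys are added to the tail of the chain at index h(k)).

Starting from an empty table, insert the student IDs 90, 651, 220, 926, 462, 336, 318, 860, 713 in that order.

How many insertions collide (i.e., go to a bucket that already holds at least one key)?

90 -> bucket 8
651 -> bucket 8 (collision)
220 -> bucket 9
926 -> bucket 8 (collision)
462 -> bucket 9 (collision)
336 -> bucket 6
318 -> bucket 4
860 -> bucket 8 (collision)
713 -> bucket 10
Final buckets:
0: —
1: —
2: —
3: —
4: 318
5: —
6: 336
7: —
8: 90 -> 651 -> 926 -> 860
9: 220 -> 462
10: 713

4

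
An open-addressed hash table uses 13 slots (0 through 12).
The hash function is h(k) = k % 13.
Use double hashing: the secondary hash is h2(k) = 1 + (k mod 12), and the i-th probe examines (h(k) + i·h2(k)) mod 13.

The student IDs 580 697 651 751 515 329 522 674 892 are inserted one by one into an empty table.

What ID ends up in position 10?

580 hashes to 8; slot 8 is free => place at 8.
697 hashes to 8, h2=2; 8 taken => place at 10.
651 hashes to 1; slot 1 is free => place at 1.
751 hashes to 10, h2=8; 10 taken => place at 5.
515 hashes to 8, h2=12; 8 taken => place at 7.
329 hashes to 4; slot 4 is free => place at 4.
522 hashes to 2; slot 2 is free => place at 2.
674 hashes to 11; slot 11 is free => place at 11.
892 hashes to 8, h2=5; 8 taken => place at 0.
Table: [892, 651, 522, —, 329, 751, —, 515, 580, —, 697, 674, —]

697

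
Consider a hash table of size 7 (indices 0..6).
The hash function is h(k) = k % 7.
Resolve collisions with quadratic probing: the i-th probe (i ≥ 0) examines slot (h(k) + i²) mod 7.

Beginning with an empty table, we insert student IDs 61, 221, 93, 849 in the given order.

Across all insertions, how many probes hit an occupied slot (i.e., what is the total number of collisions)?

61: h=5 → slot 5
221: h=4 → slot 4
93: h=2 → slot 2
849: h=2, probe 2,3 → slot 3
Table: [., ., 93, 849, 221, 61, .]

1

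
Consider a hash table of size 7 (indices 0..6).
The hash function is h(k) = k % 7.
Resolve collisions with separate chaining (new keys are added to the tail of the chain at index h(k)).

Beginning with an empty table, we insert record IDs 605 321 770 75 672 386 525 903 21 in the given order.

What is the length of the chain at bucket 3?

605 -> bucket 3
321 -> bucket 6
770 -> bucket 0
75 -> bucket 5
672 -> bucket 0 (collision)
386 -> bucket 1
525 -> bucket 0 (collision)
903 -> bucket 0 (collision)
21 -> bucket 0 (collision)
Final buckets:
0: 770 -> 672 -> 525 -> 903 -> 21
1: 386
2: .
3: 605
4: .
5: 75
6: 321

1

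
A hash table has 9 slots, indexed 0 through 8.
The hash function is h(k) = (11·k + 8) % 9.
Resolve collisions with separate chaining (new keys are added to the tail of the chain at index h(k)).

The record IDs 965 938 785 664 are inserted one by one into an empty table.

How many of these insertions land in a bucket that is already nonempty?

Insert 965: h=3, bucket 3 empty -> new chain.
Insert 938: h=3, bucket 3 nonempty -> append to chain.
Insert 785: h=3, bucket 3 nonempty -> append to chain.
Insert 664: h=4, bucket 4 empty -> new chain.
Final buckets:
0: _
1: _
2: _
3: 965 -> 938 -> 785
4: 664
5: _
6: _
7: _
8: _

2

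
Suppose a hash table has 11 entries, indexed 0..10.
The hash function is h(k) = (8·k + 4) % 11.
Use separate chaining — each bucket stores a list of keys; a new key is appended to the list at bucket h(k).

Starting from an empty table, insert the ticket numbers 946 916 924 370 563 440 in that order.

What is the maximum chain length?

Insert 946: h=4, bucket 4 empty -> new chain.
Insert 916: h=6, bucket 6 empty -> new chain.
Insert 924: h=4, bucket 4 nonempty -> append to chain.
Insert 370: h=5, bucket 5 empty -> new chain.
Insert 563: h=9, bucket 9 empty -> new chain.
Insert 440: h=4, bucket 4 nonempty -> append to chain.
Final buckets:
0: —
1: —
2: —
3: —
4: 946 -> 924 -> 440
5: 370
6: 916
7: —
8: —
9: 563
10: —

3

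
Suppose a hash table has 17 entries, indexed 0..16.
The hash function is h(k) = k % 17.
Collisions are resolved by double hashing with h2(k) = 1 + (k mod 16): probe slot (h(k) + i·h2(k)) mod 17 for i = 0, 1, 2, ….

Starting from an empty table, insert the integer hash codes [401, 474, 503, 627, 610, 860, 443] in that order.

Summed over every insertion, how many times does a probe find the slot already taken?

6

Insert 401: h=10, slot 10 empty → index 10.
Insert 474: h=15, slot 15 empty → index 15.
Insert 503: h=10, h2=8, slot 10 occupied → index 1.
Insert 627: h=15, h2=4, slot 15 occupied → index 2.
Insert 610: h=15, h2=3, slots 15,1 occupied → index 4.
Insert 860: h=10, h2=13, slot 10 occupied → index 6.
Insert 443: h=1, h2=12, slot 1 occupied → index 13.
Table: [—, 503, 627, —, 610, —, 860, —, —, —, 401, —, —, 443, —, 474, —]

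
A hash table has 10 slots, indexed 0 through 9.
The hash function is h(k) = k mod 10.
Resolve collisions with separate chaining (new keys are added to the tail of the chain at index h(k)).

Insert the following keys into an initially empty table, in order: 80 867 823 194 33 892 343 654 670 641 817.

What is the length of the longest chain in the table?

3

80 → bucket 0
867 → bucket 7
823 → bucket 3
194 → bucket 4
33 → bucket 3 (collision)
892 → bucket 2
343 → bucket 3 (collision)
654 → bucket 4 (collision)
670 → bucket 0 (collision)
641 → bucket 1
817 → bucket 7 (collision)
Final buckets:
0: 80 -> 670
1: 641
2: 892
3: 823 -> 33 -> 343
4: 194 -> 654
5: —
6: —
7: 867 -> 817
8: —
9: —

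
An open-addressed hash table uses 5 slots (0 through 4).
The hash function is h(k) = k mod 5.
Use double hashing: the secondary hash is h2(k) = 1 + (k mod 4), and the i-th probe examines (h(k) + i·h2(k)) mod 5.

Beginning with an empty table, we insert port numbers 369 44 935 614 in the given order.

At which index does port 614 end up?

2

Insert 369: h=4, slot 4 empty → index 4.
Insert 44: h=4, h2=1, slot 4 occupied → index 0.
Insert 935: h=0, h2=4, slots 0,4 occupied → index 3.
Insert 614: h=4, h2=3, slot 4 occupied → index 2.
Table: [44, ., 614, 935, 369]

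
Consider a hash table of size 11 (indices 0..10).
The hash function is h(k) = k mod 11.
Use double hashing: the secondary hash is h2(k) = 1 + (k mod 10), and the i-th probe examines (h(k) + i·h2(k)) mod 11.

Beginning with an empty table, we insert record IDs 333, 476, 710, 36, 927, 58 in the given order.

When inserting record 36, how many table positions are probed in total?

4

Insert 333: h=3, slot 3 empty => index 3.
Insert 476: h=3, h2=7, slot 3 occupied => index 10.
Insert 710: h=6, slot 6 empty => index 6.
Insert 36: h=3, h2=7, slots 3,10,6 occupied => index 2.
Insert 927: h=3, h2=8, slot 3 occupied => index 0.
Insert 58: h=3, h2=9, slot 3 occupied => index 1.
Table: [927, 58, 36, 333, -, -, 710, -, -, -, 476]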